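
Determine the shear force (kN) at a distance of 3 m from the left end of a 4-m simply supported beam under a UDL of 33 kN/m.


R_A = w * L / 2 = 33 * 4 / 2 = 66.0 kN
V(x) = R_A - w * x = 66.0 - 33 * 3
= -33.0 kN

-33.0 kN


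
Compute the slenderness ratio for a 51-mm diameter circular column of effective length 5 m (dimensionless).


Radius of gyration r = d / 4 = 51 / 4 = 12.75 mm
L_eff = 5000.0 mm
Slenderness ratio = L / r = 5000.0 / 12.75 = 392.16 (dimensionless)

392.16 (dimensionless)


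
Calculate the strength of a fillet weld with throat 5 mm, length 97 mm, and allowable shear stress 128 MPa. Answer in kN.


Strength = throat * length * allowable stress
= 5 * 97 * 128 N
= 62080 N
= 62.08 kN

62.08 kN


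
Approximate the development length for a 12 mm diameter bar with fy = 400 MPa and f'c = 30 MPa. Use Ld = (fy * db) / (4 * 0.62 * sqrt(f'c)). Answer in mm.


Ld = (fy * db) / (4 * 0.62 * sqrt(f'c))
= (400 * 12) / (4 * 0.62 * sqrt(30))
= 4800 / 13.5835
= 353.37 mm

353.37 mm


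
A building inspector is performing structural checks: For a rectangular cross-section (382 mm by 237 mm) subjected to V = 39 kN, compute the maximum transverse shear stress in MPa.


A = b * h = 382 * 237 = 90534 mm^2
V = 39 kN = 39000.0 N
tau_max = 1.5 * V / A = 1.5 * 39000.0 / 90534
= 0.6462 MPa

0.6462 MPa


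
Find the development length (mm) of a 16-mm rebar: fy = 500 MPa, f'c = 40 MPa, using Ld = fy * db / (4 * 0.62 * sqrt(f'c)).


Ld = (fy * db) / (4 * 0.62 * sqrt(f'c))
= (500 * 16) / (4 * 0.62 * sqrt(40))
= 8000 / 15.6849
= 510.04 mm

510.04 mm


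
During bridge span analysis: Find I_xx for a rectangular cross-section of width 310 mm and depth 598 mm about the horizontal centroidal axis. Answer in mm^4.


I = b * h^3 / 12
= 310 * 598^3 / 12
= 310 * 213847192 / 12
= 5524385793.33 mm^4

5524385793.33 mm^4


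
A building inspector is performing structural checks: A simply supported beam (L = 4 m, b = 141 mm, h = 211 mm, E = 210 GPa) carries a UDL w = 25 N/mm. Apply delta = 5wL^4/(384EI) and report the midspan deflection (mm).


I = 141 * 211^3 / 12 = 110378689.25 mm^4
L = 4000.0 mm, w = 25 N/mm, E = 210000.0 MPa
delta = 5 * w * L^4 / (384 * E * I)
= 5 * 25 * 4000.0^4 / (384 * 210000.0 * 110378689.25)
= 3.5951 mm

3.5951 mm


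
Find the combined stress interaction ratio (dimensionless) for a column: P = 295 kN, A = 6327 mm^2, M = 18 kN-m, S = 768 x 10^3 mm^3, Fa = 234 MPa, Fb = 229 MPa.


f_a = P / A = 295000.0 / 6327 = 46.6256 MPa
f_b = M / S = 18000000.0 / 768000.0 = 23.4375 MPa
Ratio = f_a / Fa + f_b / Fb
= 46.6256 / 234 + 23.4375 / 229
= 0.3016 (dimensionless)

0.3016 (dimensionless)


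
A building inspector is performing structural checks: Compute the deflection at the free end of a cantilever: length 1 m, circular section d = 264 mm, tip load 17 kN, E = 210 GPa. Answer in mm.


I = pi * d^4 / 64 = pi * 264^4 / 64 = 238443564.89 mm^4
L = 1000.0 mm, P = 17000.0 N, E = 210000.0 MPa
delta = P * L^3 / (3 * E * I)
= 17000.0 * 1000.0^3 / (3 * 210000.0 * 238443564.89)
= 0.1132 mm

0.1132 mm


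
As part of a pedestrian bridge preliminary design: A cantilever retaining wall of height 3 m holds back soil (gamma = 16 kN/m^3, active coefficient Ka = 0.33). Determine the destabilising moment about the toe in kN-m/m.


Pa = 0.5 * Ka * gamma * H^2
= 0.5 * 0.33 * 16 * 3^2
= 23.76 kN/m
Arm = H / 3 = 3 / 3 = 1.0 m
Mo = Pa * arm = Pa * H / 3 = 23.76 * 3 / 3 = 23.76 kN-m/m

23.76 kN-m/m


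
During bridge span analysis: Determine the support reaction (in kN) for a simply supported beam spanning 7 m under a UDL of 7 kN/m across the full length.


Total load = w * L = 7 * 7 = 49 kN
By symmetry, each reaction R = total / 2 = 49 / 2 = 24.5 kN

24.5 kN


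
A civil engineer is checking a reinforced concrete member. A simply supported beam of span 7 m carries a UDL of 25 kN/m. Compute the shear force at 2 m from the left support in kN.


R_A = w * L / 2 = 25 * 7 / 2 = 87.5 kN
V(x) = R_A - w * x = 87.5 - 25 * 2
= 37.5 kN

37.5 kN


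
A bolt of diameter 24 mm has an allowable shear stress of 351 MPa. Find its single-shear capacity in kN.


A = pi * d^2 / 4 = pi * 24^2 / 4 = 452.3893 mm^2
V = f_v * A / 1000 = 351 * 452.3893 / 1000
= 158.7887 kN

158.7887 kN


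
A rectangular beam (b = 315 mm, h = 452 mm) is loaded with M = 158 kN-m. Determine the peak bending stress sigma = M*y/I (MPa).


I = b * h^3 / 12 = 315 * 452^3 / 12 = 2424066960.0 mm^4
y = h / 2 = 452 / 2 = 226.0 mm
M = 158 kN-m = 158000000.0 N-mm
sigma = M * y / I = 158000000.0 * 226.0 / 2424066960.0
= 14.73 MPa

14.73 MPa


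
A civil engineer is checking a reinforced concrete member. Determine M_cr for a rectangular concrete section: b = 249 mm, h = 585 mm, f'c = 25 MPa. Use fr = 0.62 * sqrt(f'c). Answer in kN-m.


fr = 0.62 * sqrt(25) = 0.62 * 5.0 = 3.1 MPa
I = 249 * 585^3 / 12 = 4154183718.75 mm^4
y_t = 292.5 mm
M_cr = fr * I / y_t = 3.1 * 4154183718.75 / 292.5 N-mm
= 44.0272 kN-m

44.0272 kN-m


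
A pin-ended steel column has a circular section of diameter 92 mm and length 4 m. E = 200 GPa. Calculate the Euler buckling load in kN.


I = pi * d^4 / 64 = 3516585.72 mm^4
L = 4000.0 mm
P_cr = pi^2 * E * I / L^2
= 9.8696 * 200000.0 * 3516585.72 / 4000.0^2
= 433841.37 N = 433.8414 kN

433.8414 kN


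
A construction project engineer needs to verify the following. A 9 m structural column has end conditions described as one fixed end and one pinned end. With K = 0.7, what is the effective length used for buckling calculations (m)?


L_eff = K * L
= 0.7 * 9
= 6.3 m

6.3 m


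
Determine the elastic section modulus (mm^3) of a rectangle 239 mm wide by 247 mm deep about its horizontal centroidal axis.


S = b * h^2 / 6
= 239 * 247^2 / 6
= 239 * 61009 / 6
= 2430191.83 mm^3

2430191.83 mm^3


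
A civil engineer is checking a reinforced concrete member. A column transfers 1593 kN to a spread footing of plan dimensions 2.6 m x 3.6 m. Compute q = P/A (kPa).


A = 2.6 * 3.6 = 9.36 m^2
q = P / A = 1593 / 9.36
= 170.1923 kPa

170.1923 kPa


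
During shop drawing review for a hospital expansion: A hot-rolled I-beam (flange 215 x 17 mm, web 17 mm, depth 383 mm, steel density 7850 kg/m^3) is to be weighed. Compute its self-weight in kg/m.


A_flanges = 2 * 215 * 17 = 7310 mm^2
A_web = (383 - 2 * 17) * 17 = 5933 mm^2
A_total = 7310 + 5933 = 13243 mm^2 = 0.013243 m^2
Weight = rho * A = 7850 * 0.013243 = 103.9575 kg/m

103.9575 kg/m


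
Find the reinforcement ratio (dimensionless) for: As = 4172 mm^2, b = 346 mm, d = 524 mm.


rho = As / (b * d)
= 4172 / (346 * 524)
= 4172 / 181304
= 0.023011 (dimensionless)

0.023011 (dimensionless)


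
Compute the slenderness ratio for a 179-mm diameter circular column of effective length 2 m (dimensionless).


Radius of gyration r = d / 4 = 179 / 4 = 44.75 mm
L_eff = 2000.0 mm
Slenderness ratio = L / r = 2000.0 / 44.75 = 44.69 (dimensionless)

44.69 (dimensionless)


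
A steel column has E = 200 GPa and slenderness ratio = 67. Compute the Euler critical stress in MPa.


sigma_cr = pi^2 * E / lambda^2
= 9.8696 * 200000.0 / 67^2
= 9.8696 * 200000.0 / 4489
= 439.724 MPa

439.724 MPa


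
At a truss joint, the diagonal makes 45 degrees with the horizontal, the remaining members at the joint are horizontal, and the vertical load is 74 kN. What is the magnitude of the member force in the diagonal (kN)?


At the joint, only the diagonal has a vertical component, so vertical equilibrium gives:
F * sin(45) = 74
F = 74 / sin(45)
= 74 / 0.707107
= 104.65 kN

104.65 kN


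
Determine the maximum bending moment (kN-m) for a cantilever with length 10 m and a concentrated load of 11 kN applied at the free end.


For a cantilever with a point load at the free end:
M_max = P * L = 11 * 10 = 110 kN-m

110 kN-m


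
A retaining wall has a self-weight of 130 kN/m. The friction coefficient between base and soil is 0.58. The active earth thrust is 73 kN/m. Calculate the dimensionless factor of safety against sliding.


Resisting force = mu * W = 0.58 * 130 = 75.4 kN/m
FOS = Resisting / Driving = 75.4 / 73
= 1.0329 (dimensionless)

1.0329 (dimensionless)


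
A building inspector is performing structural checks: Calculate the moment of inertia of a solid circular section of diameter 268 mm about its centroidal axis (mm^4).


r = d / 2 = 268 / 2 = 134.0 mm
I = pi * r^4 / 4 = pi * 134.0^4 / 4
= 253226454.78 mm^4

253226454.78 mm^4


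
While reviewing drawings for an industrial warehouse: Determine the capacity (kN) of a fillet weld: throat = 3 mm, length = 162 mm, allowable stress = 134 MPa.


Strength = throat * length * allowable stress
= 3 * 162 * 134 N
= 65124 N
= 65.12 kN

65.12 kN


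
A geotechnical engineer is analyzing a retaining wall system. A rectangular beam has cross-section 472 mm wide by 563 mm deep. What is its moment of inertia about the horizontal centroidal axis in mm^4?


I = b * h^3 / 12
= 472 * 563^3 / 12
= 472 * 178453547 / 12
= 7019172848.67 mm^4

7019172848.67 mm^4


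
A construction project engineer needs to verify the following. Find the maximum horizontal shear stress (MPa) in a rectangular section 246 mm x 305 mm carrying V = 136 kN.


A = b * h = 246 * 305 = 75030 mm^2
V = 136 kN = 136000.0 N
tau_max = 1.5 * V / A = 1.5 * 136000.0 / 75030
= 2.7189 MPa

2.7189 MPa


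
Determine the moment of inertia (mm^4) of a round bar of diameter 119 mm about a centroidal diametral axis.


r = d / 2 = 119 / 2 = 59.5 mm
I = pi * r^4 / 4 = pi * 59.5^4 / 4
= 9843685.83 mm^4

9843685.83 mm^4


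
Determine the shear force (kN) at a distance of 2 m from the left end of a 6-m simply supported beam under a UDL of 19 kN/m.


R_A = w * L / 2 = 19 * 6 / 2 = 57.0 kN
V(x) = R_A - w * x = 57.0 - 19 * 2
= 19.0 kN

19.0 kN


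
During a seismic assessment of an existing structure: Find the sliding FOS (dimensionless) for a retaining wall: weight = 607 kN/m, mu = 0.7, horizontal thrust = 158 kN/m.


Resisting force = mu * W = 0.7 * 607 = 424.9 kN/m
FOS = Resisting / Driving = 424.9 / 158
= 2.6892 (dimensionless)

2.6892 (dimensionless)


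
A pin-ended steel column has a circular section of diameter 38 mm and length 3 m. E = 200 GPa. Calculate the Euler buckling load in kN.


I = pi * d^4 / 64 = 102353.87 mm^4
L = 3000.0 mm
P_cr = pi^2 * E * I / L^2
= 9.8696 * 200000.0 * 102353.87 / 3000.0^2
= 22448.72 N = 22.4487 kN

22.4487 kN


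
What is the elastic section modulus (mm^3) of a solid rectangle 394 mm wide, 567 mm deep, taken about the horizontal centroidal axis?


S = b * h^2 / 6
= 394 * 567^2 / 6
= 394 * 321489 / 6
= 21111111.0 mm^3

21111111.0 mm^3


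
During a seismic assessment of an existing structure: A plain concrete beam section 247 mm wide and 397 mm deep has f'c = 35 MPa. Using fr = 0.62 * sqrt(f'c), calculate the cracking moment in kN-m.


fr = 0.62 * sqrt(35) = 0.62 * 5.9161 = 3.668 MPa
I = 247 * 397^3 / 12 = 1287915077.58 mm^4
y_t = 198.5 mm
M_cr = fr * I / y_t = 3.668 * 1287915077.58 / 198.5 N-mm
= 23.7987 kN-m

23.7987 kN-m


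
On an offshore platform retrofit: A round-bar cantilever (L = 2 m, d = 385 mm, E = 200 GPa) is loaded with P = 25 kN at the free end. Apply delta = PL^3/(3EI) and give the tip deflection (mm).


I = pi * d^4 / 64 = pi * 385^4 / 64 = 1078481790.6 mm^4
L = 2000.0 mm, P = 25000.0 N, E = 200000.0 MPa
delta = P * L^3 / (3 * E * I)
= 25000.0 * 2000.0^3 / (3 * 200000.0 * 1078481790.6)
= 0.3091 mm

0.3091 mm


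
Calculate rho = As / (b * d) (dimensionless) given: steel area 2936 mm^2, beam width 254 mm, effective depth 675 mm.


rho = As / (b * d)
= 2936 / (254 * 675)
= 2936 / 171450
= 0.017125 (dimensionless)

0.017125 (dimensionless)


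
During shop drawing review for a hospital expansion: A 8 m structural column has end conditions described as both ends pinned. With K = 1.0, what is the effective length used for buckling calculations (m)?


L_eff = K * L
= 1.0 * 8
= 8.0 m

8.0 m


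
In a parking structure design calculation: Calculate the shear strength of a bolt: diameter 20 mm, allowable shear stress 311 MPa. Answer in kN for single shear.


A = pi * d^2 / 4 = pi * 20^2 / 4 = 314.1593 mm^2
V = f_v * A / 1000 = 311 * 314.1593 / 1000
= 97.7035 kN

97.7035 kN


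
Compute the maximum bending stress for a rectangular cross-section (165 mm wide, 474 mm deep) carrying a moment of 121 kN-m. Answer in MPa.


I = b * h^3 / 12 = 165 * 474^3 / 12 = 1464325830.0 mm^4
y = h / 2 = 474 / 2 = 237.0 mm
M = 121 kN-m = 121000000.0 N-mm
sigma = M * y / I = 121000000.0 * 237.0 / 1464325830.0
= 19.58 MPa

19.58 MPa


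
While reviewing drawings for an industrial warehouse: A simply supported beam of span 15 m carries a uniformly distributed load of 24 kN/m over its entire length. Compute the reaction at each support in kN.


Total load = w * L = 24 * 15 = 360 kN
By symmetry, each reaction R = total / 2 = 360 / 2 = 180.0 kN

180.0 kN


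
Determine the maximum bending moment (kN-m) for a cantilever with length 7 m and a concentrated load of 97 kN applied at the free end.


For a cantilever with a point load at the free end:
M_max = P * L = 97 * 7 = 679 kN-m

679 kN-m


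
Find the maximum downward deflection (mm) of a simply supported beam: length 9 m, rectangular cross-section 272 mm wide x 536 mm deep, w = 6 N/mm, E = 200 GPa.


I = 272 * 536^3 / 12 = 3490454869.33 mm^4
L = 9000.0 mm, w = 6 N/mm, E = 200000.0 MPa
delta = 5 * w * L^4 / (384 * E * I)
= 5 * 6 * 9000.0^4 / (384 * 200000.0 * 3490454869.33)
= 0.7343 mm

0.7343 mm


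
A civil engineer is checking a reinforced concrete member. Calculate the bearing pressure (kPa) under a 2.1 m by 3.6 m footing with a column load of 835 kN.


A = 2.1 * 3.6 = 7.56 m^2
q = P / A = 835 / 7.56
= 110.4497 kPa

110.4497 kPa


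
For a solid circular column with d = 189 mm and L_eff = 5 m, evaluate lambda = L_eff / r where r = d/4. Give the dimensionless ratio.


Radius of gyration r = d / 4 = 189 / 4 = 47.25 mm
L_eff = 5000.0 mm
Slenderness ratio = L / r = 5000.0 / 47.25 = 105.82 (dimensionless)

105.82 (dimensionless)


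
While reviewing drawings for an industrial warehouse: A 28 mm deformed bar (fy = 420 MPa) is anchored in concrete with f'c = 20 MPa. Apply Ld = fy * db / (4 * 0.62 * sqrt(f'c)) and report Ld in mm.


Ld = (fy * db) / (4 * 0.62 * sqrt(f'c))
= (420 * 28) / (4 * 0.62 * sqrt(20))
= 11760 / 11.0909
= 1060.33 mm

1060.33 mm


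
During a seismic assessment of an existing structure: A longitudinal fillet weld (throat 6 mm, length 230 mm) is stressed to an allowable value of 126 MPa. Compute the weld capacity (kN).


Strength = throat * length * allowable stress
= 6 * 230 * 126 N
= 173880 N
= 173.88 kN

173.88 kN


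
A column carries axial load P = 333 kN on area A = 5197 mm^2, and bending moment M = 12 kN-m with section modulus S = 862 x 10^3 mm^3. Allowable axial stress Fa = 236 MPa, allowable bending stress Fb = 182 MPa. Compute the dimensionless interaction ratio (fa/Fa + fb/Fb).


f_a = P / A = 333000.0 / 5197 = 64.0754 MPa
f_b = M / S = 12000000.0 / 862000.0 = 13.9211 MPa
Ratio = f_a / Fa + f_b / Fb
= 64.0754 / 236 + 13.9211 / 182
= 0.348 (dimensionless)

0.348 (dimensionless)


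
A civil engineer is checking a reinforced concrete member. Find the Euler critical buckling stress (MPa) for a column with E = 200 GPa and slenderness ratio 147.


sigma_cr = pi^2 * E / lambda^2
= 9.8696 * 200000.0 / 147^2
= 9.8696 * 200000.0 / 21609
= 91.3472 MPa

91.3472 MPa


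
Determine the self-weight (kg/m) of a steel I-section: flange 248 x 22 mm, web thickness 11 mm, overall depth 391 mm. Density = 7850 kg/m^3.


A_flanges = 2 * 248 * 22 = 10912 mm^2
A_web = (391 - 2 * 22) * 11 = 3817 mm^2
A_total = 10912 + 3817 = 14729 mm^2 = 0.014729 m^2
Weight = rho * A = 7850 * 0.014729 = 115.6226 kg/m

115.6226 kg/m


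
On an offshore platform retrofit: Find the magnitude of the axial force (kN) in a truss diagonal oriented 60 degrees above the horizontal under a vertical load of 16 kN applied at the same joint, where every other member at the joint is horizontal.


At the joint, only the diagonal has a vertical component, so vertical equilibrium gives:
F * sin(60) = 16
F = 16 / sin(60)
= 16 / 0.866025
= 18.48 kN

18.48 kN


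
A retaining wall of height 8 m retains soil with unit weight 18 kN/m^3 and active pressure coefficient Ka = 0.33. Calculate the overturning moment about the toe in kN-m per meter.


Pa = 0.5 * Ka * gamma * H^2
= 0.5 * 0.33 * 18 * 8^2
= 190.08 kN/m
Arm = H / 3 = 8 / 3 = 2.6667 m
Mo = Pa * arm = Pa * H / 3 = 190.08 * 8 / 3 = 506.88 kN-m/m

506.88 kN-m/m


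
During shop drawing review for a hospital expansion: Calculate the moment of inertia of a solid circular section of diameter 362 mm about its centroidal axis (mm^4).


r = d / 2 = 362 / 2 = 181.0 mm
I = pi * r^4 / 4 = pi * 181.0^4 / 4
= 842954592.04 mm^4

842954592.04 mm^4


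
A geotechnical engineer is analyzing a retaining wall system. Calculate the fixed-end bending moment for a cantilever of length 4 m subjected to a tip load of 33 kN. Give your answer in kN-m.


For a cantilever with a point load at the free end:
M_max = P * L = 33 * 4 = 132 kN-m

132 kN-m


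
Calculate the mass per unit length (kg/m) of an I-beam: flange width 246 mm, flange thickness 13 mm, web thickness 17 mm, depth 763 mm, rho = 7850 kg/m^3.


A_flanges = 2 * 246 * 13 = 6396 mm^2
A_web = (763 - 2 * 13) * 17 = 12529 mm^2
A_total = 6396 + 12529 = 18925 mm^2 = 0.018925 m^2
Weight = rho * A = 7850 * 0.018925 = 148.5613 kg/m

148.5613 kg/m


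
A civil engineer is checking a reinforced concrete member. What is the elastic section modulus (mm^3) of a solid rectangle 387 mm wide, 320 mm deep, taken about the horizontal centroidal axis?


S = b * h^2 / 6
= 387 * 320^2 / 6
= 387 * 102400 / 6
= 6604800.0 mm^3

6604800.0 mm^3


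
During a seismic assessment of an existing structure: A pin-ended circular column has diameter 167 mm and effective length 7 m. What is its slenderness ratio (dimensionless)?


Radius of gyration r = d / 4 = 167 / 4 = 41.75 mm
L_eff = 7000.0 mm
Slenderness ratio = L / r = 7000.0 / 41.75 = 167.66 (dimensionless)

167.66 (dimensionless)


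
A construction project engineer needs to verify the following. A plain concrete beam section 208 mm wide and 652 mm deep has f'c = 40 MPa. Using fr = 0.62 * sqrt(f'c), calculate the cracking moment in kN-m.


fr = 0.62 * sqrt(40) = 0.62 * 6.3246 = 3.9212 MPa
I = 208 * 652^3 / 12 = 4804242005.33 mm^4
y_t = 326.0 mm
M_cr = fr * I / y_t = 3.9212 * 4804242005.33 / 326.0 N-mm
= 57.7868 kN-m

57.7868 kN-m


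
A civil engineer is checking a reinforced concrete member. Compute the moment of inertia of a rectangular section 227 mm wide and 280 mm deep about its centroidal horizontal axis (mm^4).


I = b * h^3 / 12
= 227 * 280^3 / 12
= 227 * 21952000 / 12
= 415258666.67 mm^4

415258666.67 mm^4


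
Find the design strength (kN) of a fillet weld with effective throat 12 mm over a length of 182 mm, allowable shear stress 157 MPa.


Strength = throat * length * allowable stress
= 12 * 182 * 157 N
= 342888 N
= 342.89 kN

342.89 kN


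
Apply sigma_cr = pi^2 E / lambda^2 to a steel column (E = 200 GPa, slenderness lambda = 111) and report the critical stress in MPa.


sigma_cr = pi^2 * E / lambda^2
= 9.8696 * 200000.0 / 111^2
= 9.8696 * 200000.0 / 12321
= 160.2078 MPa

160.2078 MPa


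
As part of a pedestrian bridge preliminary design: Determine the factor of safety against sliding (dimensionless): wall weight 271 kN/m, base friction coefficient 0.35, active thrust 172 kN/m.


Resisting force = mu * W = 0.35 * 271 = 94.85 kN/m
FOS = Resisting / Driving = 94.85 / 172
= 0.5515 (dimensionless)

0.5515 (dimensionless)


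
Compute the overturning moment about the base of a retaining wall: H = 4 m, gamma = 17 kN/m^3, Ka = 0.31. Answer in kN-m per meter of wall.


Pa = 0.5 * Ka * gamma * H^2
= 0.5 * 0.31 * 17 * 4^2
= 42.16 kN/m
Arm = H / 3 = 4 / 3 = 1.3333 m
Mo = Pa * arm = Pa * H / 3 = 42.16 * 4 / 3 = 56.2133 kN-m/m

56.2133 kN-m/m


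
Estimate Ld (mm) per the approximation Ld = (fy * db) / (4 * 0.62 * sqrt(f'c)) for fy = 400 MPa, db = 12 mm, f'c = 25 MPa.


Ld = (fy * db) / (4 * 0.62 * sqrt(f'c))
= (400 * 12) / (4 * 0.62 * sqrt(25))
= 4800 / 12.4
= 387.1 mm

387.1 mm


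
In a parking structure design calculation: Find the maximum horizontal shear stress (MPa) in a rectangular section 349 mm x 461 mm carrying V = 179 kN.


A = b * h = 349 * 461 = 160889 mm^2
V = 179 kN = 179000.0 N
tau_max = 1.5 * V / A = 1.5 * 179000.0 / 160889
= 1.6689 MPa

1.6689 MPa


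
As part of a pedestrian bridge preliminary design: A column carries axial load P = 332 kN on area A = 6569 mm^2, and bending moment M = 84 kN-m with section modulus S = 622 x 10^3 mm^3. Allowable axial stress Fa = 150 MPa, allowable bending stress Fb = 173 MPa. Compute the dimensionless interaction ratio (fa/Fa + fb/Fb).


f_a = P / A = 332000.0 / 6569 = 50.5404 MPa
f_b = M / S = 84000000.0 / 622000.0 = 135.0482 MPa
Ratio = f_a / Fa + f_b / Fb
= 50.5404 / 150 + 135.0482 / 173
= 1.1176 (dimensionless)

1.1176 (dimensionless)


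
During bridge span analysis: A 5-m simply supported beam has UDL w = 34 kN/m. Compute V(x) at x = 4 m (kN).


R_A = w * L / 2 = 34 * 5 / 2 = 85.0 kN
V(x) = R_A - w * x = 85.0 - 34 * 4
= -51.0 kN

-51.0 kN


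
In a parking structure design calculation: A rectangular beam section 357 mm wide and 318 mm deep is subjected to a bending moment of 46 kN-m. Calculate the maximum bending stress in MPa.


I = b * h^3 / 12 = 357 * 318^3 / 12 = 956683602.0 mm^4
y = h / 2 = 318 / 2 = 159.0 mm
M = 46 kN-m = 46000000.0 N-mm
sigma = M * y / I = 46000000.0 * 159.0 / 956683602.0
= 7.65 MPa

7.65 MPa


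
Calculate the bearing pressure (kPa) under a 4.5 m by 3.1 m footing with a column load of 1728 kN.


A = 4.5 * 3.1 = 13.95 m^2
q = P / A = 1728 / 13.95
= 123.871 kPa

123.871 kPa


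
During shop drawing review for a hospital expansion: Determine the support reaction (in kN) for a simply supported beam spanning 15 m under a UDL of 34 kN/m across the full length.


Total load = w * L = 34 * 15 = 510 kN
By symmetry, each reaction R = total / 2 = 510 / 2 = 255.0 kN

255.0 kN


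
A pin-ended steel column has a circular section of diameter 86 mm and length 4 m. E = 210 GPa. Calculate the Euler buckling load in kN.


I = pi * d^4 / 64 = 2685120.03 mm^4
L = 4000.0 mm
P_cr = pi^2 * E * I / L^2
= 9.8696 * 210000.0 * 2685120.03 / 4000.0^2
= 347826.58 N = 347.8266 kN

347.8266 kN


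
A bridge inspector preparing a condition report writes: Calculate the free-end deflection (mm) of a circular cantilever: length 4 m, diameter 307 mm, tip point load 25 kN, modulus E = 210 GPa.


I = pi * d^4 / 64 = pi * 307^4 / 64 = 436037057.88 mm^4
L = 4000.0 mm, P = 25000.0 N, E = 210000.0 MPa
delta = P * L^3 / (3 * E * I)
= 25000.0 * 4000.0^3 / (3 * 210000.0 * 436037057.88)
= 5.8245 mm

5.8245 mm


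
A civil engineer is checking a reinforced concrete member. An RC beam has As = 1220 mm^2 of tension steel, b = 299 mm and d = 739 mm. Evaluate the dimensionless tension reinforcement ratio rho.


rho = As / (b * d)
= 1220 / (299 * 739)
= 1220 / 220961
= 0.005521 (dimensionless)

0.005521 (dimensionless)


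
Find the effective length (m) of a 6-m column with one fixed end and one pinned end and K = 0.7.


L_eff = K * L
= 0.7 * 6
= 4.2 m

4.2 m


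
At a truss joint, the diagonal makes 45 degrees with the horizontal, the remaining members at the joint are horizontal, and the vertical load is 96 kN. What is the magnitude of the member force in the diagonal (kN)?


At the joint, only the diagonal has a vertical component, so vertical equilibrium gives:
F * sin(45) = 96
F = 96 / sin(45)
= 96 / 0.707107
= 135.76 kN

135.76 kN


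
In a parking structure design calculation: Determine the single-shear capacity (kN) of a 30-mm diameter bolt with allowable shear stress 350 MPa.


A = pi * d^2 / 4 = pi * 30^2 / 4 = 706.8583 mm^2
V = f_v * A / 1000 = 350 * 706.8583 / 1000
= 247.4004 kN

247.4004 kN


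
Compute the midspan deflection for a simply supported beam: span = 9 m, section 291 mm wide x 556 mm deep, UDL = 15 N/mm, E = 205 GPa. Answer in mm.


I = 291 * 556^3 / 12 = 4168080688.0 mm^4
L = 9000.0 mm, w = 15 N/mm, E = 205000.0 MPa
delta = 5 * w * L^4 / (384 * E * I)
= 5 * 15 * 9000.0^4 / (384 * 205000.0 * 4168080688.0)
= 1.4997 mm

1.4997 mm


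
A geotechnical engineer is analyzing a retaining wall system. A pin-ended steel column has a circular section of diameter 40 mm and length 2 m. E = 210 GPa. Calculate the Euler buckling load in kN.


I = pi * d^4 / 64 = 125663.71 mm^4
L = 2000.0 mm
P_cr = pi^2 * E * I / L^2
= 9.8696 * 210000.0 * 125663.71 / 2000.0^2
= 65113.18 N = 65.1132 kN

65.1132 kN


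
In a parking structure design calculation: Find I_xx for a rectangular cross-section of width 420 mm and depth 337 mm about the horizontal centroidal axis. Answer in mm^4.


I = b * h^3 / 12
= 420 * 337^3 / 12
= 420 * 38272753 / 12
= 1339546355.0 mm^4

1339546355.0 mm^4


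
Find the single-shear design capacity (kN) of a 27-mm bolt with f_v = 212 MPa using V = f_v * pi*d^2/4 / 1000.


A = pi * d^2 / 4 = pi * 27^2 / 4 = 572.5553 mm^2
V = f_v * A / 1000 = 212 * 572.5553 / 1000
= 121.3817 kN

121.3817 kN


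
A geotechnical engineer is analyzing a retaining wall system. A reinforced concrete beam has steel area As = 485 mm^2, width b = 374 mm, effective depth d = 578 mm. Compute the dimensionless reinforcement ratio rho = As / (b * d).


rho = As / (b * d)
= 485 / (374 * 578)
= 485 / 216172
= 0.002244 (dimensionless)

0.002244 (dimensionless)


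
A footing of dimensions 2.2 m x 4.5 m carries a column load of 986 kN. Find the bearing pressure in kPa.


A = 2.2 * 4.5 = 9.9 m^2
q = P / A = 986 / 9.9
= 99.596 kPa

99.596 kPa


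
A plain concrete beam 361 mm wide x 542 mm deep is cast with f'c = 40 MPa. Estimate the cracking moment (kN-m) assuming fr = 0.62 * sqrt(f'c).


fr = 0.62 * sqrt(40) = 0.62 * 6.3246 = 3.9212 MPa
I = 361 * 542^3 / 12 = 4789870980.67 mm^4
y_t = 271.0 mm
M_cr = fr * I / y_t = 3.9212 * 4789870980.67 / 271.0 N-mm
= 69.3069 kN-m

69.3069 kN-m


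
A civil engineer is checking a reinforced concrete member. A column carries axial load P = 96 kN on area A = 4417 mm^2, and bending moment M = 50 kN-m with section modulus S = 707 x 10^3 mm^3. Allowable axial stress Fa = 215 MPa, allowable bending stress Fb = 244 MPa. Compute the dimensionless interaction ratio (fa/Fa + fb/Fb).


f_a = P / A = 96000.0 / 4417 = 21.7342 MPa
f_b = M / S = 50000000.0 / 707000.0 = 70.7214 MPa
Ratio = f_a / Fa + f_b / Fb
= 21.7342 / 215 + 70.7214 / 244
= 0.3909 (dimensionless)

0.3909 (dimensionless)


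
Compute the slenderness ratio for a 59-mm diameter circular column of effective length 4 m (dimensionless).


Radius of gyration r = d / 4 = 59 / 4 = 14.75 mm
L_eff = 4000.0 mm
Slenderness ratio = L / r = 4000.0 / 14.75 = 271.19 (dimensionless)

271.19 (dimensionless)


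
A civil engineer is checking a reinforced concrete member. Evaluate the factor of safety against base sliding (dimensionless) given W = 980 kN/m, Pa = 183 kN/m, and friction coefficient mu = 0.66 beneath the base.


Resisting force = mu * W = 0.66 * 980 = 646.8 kN/m
FOS = Resisting / Driving = 646.8 / 183
= 3.5344 (dimensionless)

3.5344 (dimensionless)


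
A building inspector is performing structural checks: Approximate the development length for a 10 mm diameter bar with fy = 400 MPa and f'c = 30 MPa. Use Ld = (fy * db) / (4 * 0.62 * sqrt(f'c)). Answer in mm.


Ld = (fy * db) / (4 * 0.62 * sqrt(f'c))
= (400 * 10) / (4 * 0.62 * sqrt(30))
= 4000 / 13.5835
= 294.47 mm

294.47 mm


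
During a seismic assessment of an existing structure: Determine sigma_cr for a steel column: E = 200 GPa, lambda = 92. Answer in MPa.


sigma_cr = pi^2 * E / lambda^2
= 9.8696 * 200000.0 / 92^2
= 9.8696 * 200000.0 / 8464
= 233.2137 MPa

233.2137 MPa


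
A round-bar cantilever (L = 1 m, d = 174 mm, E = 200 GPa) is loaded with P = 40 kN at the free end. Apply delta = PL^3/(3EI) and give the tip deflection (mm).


I = pi * d^4 / 64 = pi * 174^4 / 64 = 44995273.07 mm^4
L = 1000.0 mm, P = 40000.0 N, E = 200000.0 MPa
delta = P * L^3 / (3 * E * I)
= 40000.0 * 1000.0^3 / (3 * 200000.0 * 44995273.07)
= 1.4816 mm

1.4816 mm


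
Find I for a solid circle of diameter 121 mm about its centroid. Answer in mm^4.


r = d / 2 = 121 / 2 = 60.5 mm
I = pi * r^4 / 4 = pi * 60.5^4 / 4
= 10522316.97 mm^4

10522316.97 mm^4


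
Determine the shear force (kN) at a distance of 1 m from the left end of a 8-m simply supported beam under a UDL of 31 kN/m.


R_A = w * L / 2 = 31 * 8 / 2 = 124.0 kN
V(x) = R_A - w * x = 124.0 - 31 * 1
= 93.0 kN

93.0 kN


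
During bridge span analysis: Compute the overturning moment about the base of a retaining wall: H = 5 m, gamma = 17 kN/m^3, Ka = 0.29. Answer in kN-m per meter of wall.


Pa = 0.5 * Ka * gamma * H^2
= 0.5 * 0.29 * 17 * 5^2
= 61.625 kN/m
Arm = H / 3 = 5 / 3 = 1.6667 m
Mo = Pa * arm = Pa * H / 3 = 61.625 * 5 / 3 = 102.7083 kN-m/m

102.7083 kN-m/m


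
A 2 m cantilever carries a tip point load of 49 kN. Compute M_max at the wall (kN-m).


For a cantilever with a point load at the free end:
M_max = P * L = 49 * 2 = 98 kN-m

98 kN-m


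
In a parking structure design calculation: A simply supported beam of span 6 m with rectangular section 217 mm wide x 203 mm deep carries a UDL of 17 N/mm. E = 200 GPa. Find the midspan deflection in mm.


I = 217 * 203^3 / 12 = 151274804.92 mm^4
L = 6000.0 mm, w = 17 N/mm, E = 200000.0 MPa
delta = 5 * w * L^4 / (384 * E * I)
= 5 * 17 * 6000.0^4 / (384 * 200000.0 * 151274804.92)
= 9.4819 mm

9.4819 mm


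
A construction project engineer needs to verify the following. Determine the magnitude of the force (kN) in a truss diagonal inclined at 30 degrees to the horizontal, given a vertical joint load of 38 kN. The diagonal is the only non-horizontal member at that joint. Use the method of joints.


At the joint, only the diagonal has a vertical component, so vertical equilibrium gives:
F * sin(30) = 38
F = 38 / sin(30)
= 38 / 0.5
= 76.0 kN

76.0 kN


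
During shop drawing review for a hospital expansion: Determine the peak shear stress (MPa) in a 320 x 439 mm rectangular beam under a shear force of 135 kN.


A = b * h = 320 * 439 = 140480 mm^2
V = 135 kN = 135000.0 N
tau_max = 1.5 * V / A = 1.5 * 135000.0 / 140480
= 1.4415 MPa

1.4415 MPa


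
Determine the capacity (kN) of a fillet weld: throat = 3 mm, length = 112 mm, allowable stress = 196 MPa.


Strength = throat * length * allowable stress
= 3 * 112 * 196 N
= 65856 N
= 65.86 kN

65.86 kN


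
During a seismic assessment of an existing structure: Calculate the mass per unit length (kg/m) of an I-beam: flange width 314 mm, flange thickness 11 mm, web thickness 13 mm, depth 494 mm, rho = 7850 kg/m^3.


A_flanges = 2 * 314 * 11 = 6908 mm^2
A_web = (494 - 2 * 11) * 13 = 6136 mm^2
A_total = 6908 + 6136 = 13044 mm^2 = 0.013044 m^2
Weight = rho * A = 7850 * 0.013044 = 102.3954 kg/m

102.3954 kg/m


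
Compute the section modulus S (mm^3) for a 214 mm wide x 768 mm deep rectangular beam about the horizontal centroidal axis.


S = b * h^2 / 6
= 214 * 768^2 / 6
= 214 * 589824 / 6
= 21037056.0 mm^3

21037056.0 mm^3


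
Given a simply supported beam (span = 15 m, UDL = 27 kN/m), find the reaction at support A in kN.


Total load = w * L = 27 * 15 = 405 kN
By symmetry, each reaction R = total / 2 = 405 / 2 = 202.5 kN

202.5 kN


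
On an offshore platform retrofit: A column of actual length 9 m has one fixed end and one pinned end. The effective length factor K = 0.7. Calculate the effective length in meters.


L_eff = K * L
= 0.7 * 9
= 6.3 m

6.3 m


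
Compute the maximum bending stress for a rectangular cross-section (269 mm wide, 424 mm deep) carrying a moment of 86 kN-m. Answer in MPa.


I = b * h^3 / 12 = 269 * 424^3 / 12 = 1708710954.67 mm^4
y = h / 2 = 424 / 2 = 212.0 mm
M = 86 kN-m = 86000000.0 N-mm
sigma = M * y / I = 86000000.0 * 212.0 / 1708710954.67
= 10.67 MPa

10.67 MPa


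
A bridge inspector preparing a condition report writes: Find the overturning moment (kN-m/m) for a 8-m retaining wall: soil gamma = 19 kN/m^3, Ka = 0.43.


Pa = 0.5 * Ka * gamma * H^2
= 0.5 * 0.43 * 19 * 8^2
= 261.44 kN/m
Arm = H / 3 = 8 / 3 = 2.6667 m
Mo = Pa * arm = Pa * H / 3 = 261.44 * 8 / 3 = 697.1733 kN-m/m

697.1733 kN-m/m


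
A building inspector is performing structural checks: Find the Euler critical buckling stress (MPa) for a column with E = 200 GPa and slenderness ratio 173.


sigma_cr = pi^2 * E / lambda^2
= 9.8696 * 200000.0 / 173^2
= 9.8696 * 200000.0 / 29929
= 65.9535 MPa

65.9535 MPa


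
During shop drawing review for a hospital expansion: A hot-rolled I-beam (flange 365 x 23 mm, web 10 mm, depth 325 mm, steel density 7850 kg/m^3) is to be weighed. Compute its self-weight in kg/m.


A_flanges = 2 * 365 * 23 = 16790 mm^2
A_web = (325 - 2 * 23) * 10 = 2790 mm^2
A_total = 16790 + 2790 = 19580 mm^2 = 0.019580 m^2
Weight = rho * A = 7850 * 0.019580 = 153.703 kg/m

153.703 kg/m


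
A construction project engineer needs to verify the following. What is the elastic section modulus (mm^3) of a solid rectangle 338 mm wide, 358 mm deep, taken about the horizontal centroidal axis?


S = b * h^2 / 6
= 338 * 358^2 / 6
= 338 * 128164 / 6
= 7219905.33 mm^3

7219905.33 mm^3


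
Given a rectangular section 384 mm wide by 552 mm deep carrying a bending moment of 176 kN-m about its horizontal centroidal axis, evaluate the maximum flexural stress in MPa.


I = b * h^3 / 12 = 384 * 552^3 / 12 = 5382291456.0 mm^4
y = h / 2 = 552 / 2 = 276.0 mm
M = 176 kN-m = 176000000.0 N-mm
sigma = M * y / I = 176000000.0 * 276.0 / 5382291456.0
= 9.03 MPa

9.03 MPa


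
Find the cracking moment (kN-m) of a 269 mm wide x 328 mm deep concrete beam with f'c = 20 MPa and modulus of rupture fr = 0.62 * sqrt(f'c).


fr = 0.62 * sqrt(20) = 0.62 * 4.4721 = 2.7727 MPa
I = 269 * 328^3 / 12 = 791029290.67 mm^4
y_t = 164.0 mm
M_cr = fr * I / y_t = 2.7727 * 791029290.67 / 164.0 N-mm
= 13.3738 kN-m

13.3738 kN-m


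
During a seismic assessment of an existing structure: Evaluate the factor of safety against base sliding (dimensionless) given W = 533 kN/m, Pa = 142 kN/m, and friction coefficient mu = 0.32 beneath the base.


Resisting force = mu * W = 0.32 * 533 = 170.56 kN/m
FOS = Resisting / Driving = 170.56 / 142
= 1.2011 (dimensionless)

1.2011 (dimensionless)


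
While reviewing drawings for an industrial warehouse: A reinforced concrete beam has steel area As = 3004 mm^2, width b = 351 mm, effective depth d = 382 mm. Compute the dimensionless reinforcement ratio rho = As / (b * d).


rho = As / (b * d)
= 3004 / (351 * 382)
= 3004 / 134082
= 0.022404 (dimensionless)

0.022404 (dimensionless)


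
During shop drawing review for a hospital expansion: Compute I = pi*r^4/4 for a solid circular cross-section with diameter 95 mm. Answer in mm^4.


r = d / 2 = 95 / 2 = 47.5 mm
I = pi * r^4 / 4 = pi * 47.5^4 / 4
= 3998198.21 mm^4

3998198.21 mm^4


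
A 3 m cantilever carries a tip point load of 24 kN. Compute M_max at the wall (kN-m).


For a cantilever with a point load at the free end:
M_max = P * L = 24 * 3 = 72 kN-m

72 kN-m


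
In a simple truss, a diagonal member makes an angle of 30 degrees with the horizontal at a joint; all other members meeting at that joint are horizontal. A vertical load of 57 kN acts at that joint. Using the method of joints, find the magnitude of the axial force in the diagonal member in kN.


At the joint, only the diagonal has a vertical component, so vertical equilibrium gives:
F * sin(30) = 57
F = 57 / sin(30)
= 57 / 0.5
= 114.0 kN

114.0 kN


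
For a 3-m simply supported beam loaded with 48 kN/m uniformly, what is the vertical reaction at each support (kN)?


Total load = w * L = 48 * 3 = 144 kN
By symmetry, each reaction R = total / 2 = 144 / 2 = 72.0 kN

72.0 kN


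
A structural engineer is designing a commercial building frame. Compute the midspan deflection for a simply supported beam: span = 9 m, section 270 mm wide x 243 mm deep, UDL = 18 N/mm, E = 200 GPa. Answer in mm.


I = 270 * 243^3 / 12 = 322850407.5 mm^4
L = 9000.0 mm, w = 18 N/mm, E = 200000.0 MPa
delta = 5 * w * L^4 / (384 * E * I)
= 5 * 18 * 9000.0^4 / (384 * 200000.0 * 322850407.5)
= 23.815 mm

23.815 mm


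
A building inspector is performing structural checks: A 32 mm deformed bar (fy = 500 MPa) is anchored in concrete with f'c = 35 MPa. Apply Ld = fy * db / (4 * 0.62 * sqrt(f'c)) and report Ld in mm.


Ld = (fy * db) / (4 * 0.62 * sqrt(f'c))
= (500 * 32) / (4 * 0.62 * sqrt(35))
= 16000 / 14.6719
= 1090.52 mm

1090.52 mm


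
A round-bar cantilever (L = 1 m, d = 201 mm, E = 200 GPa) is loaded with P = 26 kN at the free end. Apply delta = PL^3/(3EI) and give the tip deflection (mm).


I = pi * d^4 / 64 = pi * 201^4 / 64 = 80122432.96 mm^4
L = 1000.0 mm, P = 26000.0 N, E = 200000.0 MPa
delta = P * L^3 / (3 * E * I)
= 26000.0 * 1000.0^3 / (3 * 200000.0 * 80122432.96)
= 0.5408 mm

0.5408 mm


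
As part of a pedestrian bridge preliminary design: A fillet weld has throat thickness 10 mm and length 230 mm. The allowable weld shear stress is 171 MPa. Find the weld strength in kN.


Strength = throat * length * allowable stress
= 10 * 230 * 171 N
= 393300 N
= 393.3 kN

393.3 kN


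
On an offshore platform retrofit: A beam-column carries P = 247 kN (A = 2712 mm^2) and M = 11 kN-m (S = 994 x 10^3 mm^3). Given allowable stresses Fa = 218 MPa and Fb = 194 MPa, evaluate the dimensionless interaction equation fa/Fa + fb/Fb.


f_a = P / A = 247000.0 / 2712 = 91.0767 MPa
f_b = M / S = 11000000.0 / 994000.0 = 11.0664 MPa
Ratio = f_a / Fa + f_b / Fb
= 91.0767 / 218 + 11.0664 / 194
= 0.4748 (dimensionless)

0.4748 (dimensionless)


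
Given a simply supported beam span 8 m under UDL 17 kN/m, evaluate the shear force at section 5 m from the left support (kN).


R_A = w * L / 2 = 17 * 8 / 2 = 68.0 kN
V(x) = R_A - w * x = 68.0 - 17 * 5
= -17.0 kN

-17.0 kN


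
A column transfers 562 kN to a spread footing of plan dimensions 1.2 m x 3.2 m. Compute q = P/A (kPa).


A = 1.2 * 3.2 = 3.84 m^2
q = P / A = 562 / 3.84
= 146.3542 kPa

146.3542 kPa


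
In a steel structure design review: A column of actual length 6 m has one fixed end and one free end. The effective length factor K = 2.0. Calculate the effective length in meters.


L_eff = K * L
= 2.0 * 6
= 12.0 m

12.0 m


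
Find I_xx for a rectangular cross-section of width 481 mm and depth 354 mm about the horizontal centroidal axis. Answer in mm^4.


I = b * h^3 / 12
= 481 * 354^3 / 12
= 481 * 44361864 / 12
= 1778171382.0 mm^4

1778171382.0 mm^4


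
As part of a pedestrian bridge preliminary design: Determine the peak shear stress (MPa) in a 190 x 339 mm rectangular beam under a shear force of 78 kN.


A = b * h = 190 * 339 = 64410 mm^2
V = 78 kN = 78000.0 N
tau_max = 1.5 * V / A = 1.5 * 78000.0 / 64410
= 1.8165 MPa

1.8165 MPa


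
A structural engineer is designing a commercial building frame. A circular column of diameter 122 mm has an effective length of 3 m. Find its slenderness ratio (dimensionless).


Radius of gyration r = d / 4 = 122 / 4 = 30.5 mm
L_eff = 3000.0 mm
Slenderness ratio = L / r = 3000.0 / 30.5 = 98.36 (dimensionless)

98.36 (dimensionless)


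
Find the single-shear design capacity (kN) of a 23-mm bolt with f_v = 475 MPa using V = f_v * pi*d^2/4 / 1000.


A = pi * d^2 / 4 = pi * 23^2 / 4 = 415.4756 mm^2
V = f_v * A / 1000 = 475 * 415.4756 / 1000
= 197.3509 kN

197.3509 kN


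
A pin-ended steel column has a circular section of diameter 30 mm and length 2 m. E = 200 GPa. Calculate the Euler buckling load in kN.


I = pi * d^4 / 64 = 39760.78 mm^4
L = 2000.0 mm
P_cr = pi^2 * E * I / L^2
= 9.8696 * 200000.0 * 39760.78 / 2000.0^2
= 19621.16 N = 19.6212 kN

19.6212 kN
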